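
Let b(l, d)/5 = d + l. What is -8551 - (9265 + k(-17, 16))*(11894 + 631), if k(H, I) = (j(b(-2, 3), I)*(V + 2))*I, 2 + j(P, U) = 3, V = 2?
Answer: -116854276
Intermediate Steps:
b(l, d) = 5*d + 5*l (b(l, d) = 5*(d + l) = 5*d + 5*l)
j(P, U) = 1 (j(P, U) = -2 + 3 = 1)
k(H, I) = 4*I (k(H, I) = (1*(2 + 2))*I = (1*4)*I = 4*I)
-8551 - (9265 + k(-17, 16))*(11894 + 631) = -8551 - (9265 + 4*16)*(11894 + 631) = -8551 - (9265 + 64)*12525 = -8551 - 9329*12525 = -8551 - 1*116845725 = -8551 - 116845725 = -116854276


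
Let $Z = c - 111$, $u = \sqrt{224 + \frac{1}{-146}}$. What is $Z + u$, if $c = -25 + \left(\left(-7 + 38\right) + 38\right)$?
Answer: $-67 + \frac{\sqrt{4774638}}{146} \approx -52.034$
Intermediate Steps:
$u = \frac{\sqrt{4774638}}{146}$ ($u = \sqrt{224 - \frac{1}{146}} = \sqrt{\frac{32703}{146}} = \frac{\sqrt{4774638}}{146} \approx 14.966$)
$c = 44$ ($c = -25 + \left(31 + 38\right) = -25 + 69 = 44$)
$Z = -67$ ($Z = 44 - 111 = -67$)
$Z + u = -67 + \frac{\sqrt{4774638}}{146}$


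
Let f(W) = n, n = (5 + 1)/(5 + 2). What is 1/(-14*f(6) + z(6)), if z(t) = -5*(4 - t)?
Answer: -½ ≈ -0.50000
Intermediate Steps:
z(t) = -20 + 5*t
n = 6/7 ≈ 0.85714
f(W) = 6/7
1/(-14*f(6) + z(6)) = 1/(-14*6/7 + (-20 + 5*6)) = 1/(-12 + (-20 + 30)) = 1/(-12 + 10) = 1/(-2) = -½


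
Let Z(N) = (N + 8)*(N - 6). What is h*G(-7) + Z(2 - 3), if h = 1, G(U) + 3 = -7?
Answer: -59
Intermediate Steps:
G(U) = -10 (G(U) = -3 - 7 = -10)
Z(N) = (-6 + N)*(8 + N) (Z(N) = (8 + N)*(-6 + N) = (-6 + N)*(8 + N))
h*G(-7) + Z(2 - 3) = 1*(-10) + (-48 + (2 - 3)² + 2*(2 - 3)) = -10 + (-48 + (-1)² + 2*(-1)) = -10 + (-48 + 1 - 2) = -10 - 49 = -59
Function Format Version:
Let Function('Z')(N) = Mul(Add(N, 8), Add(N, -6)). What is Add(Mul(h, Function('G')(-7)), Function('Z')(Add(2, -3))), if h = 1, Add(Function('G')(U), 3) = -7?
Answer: -59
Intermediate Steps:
Function('G')(U) = -10 (Function('G')(U) = Add(-3, -7) = -10)
Function('Z')(N) = Mul(Add(-6, N), Add(8, N)) (Function('Z')(N) = Mul(Add(8, N), Add(-6, N)) = Mul(Add(-6, N), Add(8, N)))
Add(Mul(h, Function('G')(-7)), Function('Z')(Add(2, -3))) = Add(Mul(1, -10), Add(-48, Pow(Add(2, -3), 2), Mul(2, Add(2, -3)))) = Add(-10, Add(-48, Pow(-1, 2), Mul(2, -1))) = Add(-10, Add(-48, 1, -2)) = Add(-10, -49) = -59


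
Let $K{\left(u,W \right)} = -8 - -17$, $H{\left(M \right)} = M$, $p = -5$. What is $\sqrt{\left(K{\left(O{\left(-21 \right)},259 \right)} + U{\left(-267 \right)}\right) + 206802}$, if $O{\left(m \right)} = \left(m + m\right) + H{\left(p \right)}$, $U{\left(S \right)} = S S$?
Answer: $30 \sqrt{309} \approx 527.35$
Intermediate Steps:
$U{\left(S \right)} = S^{2}$
$O{\left(m \right)} = -5 + 2 m$ ($O{\left(m \right)} = \left(m + m\right) - 5 = 2 m - 5 = -5 + 2 m$)
$K{\left(u,W \right)} = 9$ ($K{\left(u,W \right)} = -8 + 17 = 9$)
$\sqrt{\left(K{\left(O{\left(-21 \right)},259 \right)} + U{\left(-267 \right)}\right) + 206802} = \sqrt{\left(9 + \left(-267\right)^{2}\right) + 206802} = \sqrt{\left(9 + 71289\right) + 206802} = \sqrt{71298 + 206802} = \sqrt{278100} = 30 \sqrt{309}$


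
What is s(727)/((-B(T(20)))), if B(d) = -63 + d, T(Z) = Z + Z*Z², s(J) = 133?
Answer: -133/7957 ≈ -0.016715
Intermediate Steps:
T(Z) = Z + Z³
s(727)/((-B(T(20)))) = 133/((-(-63 + (20 + 20³)))) = 133/((-(-63 + (20 + 8000)))) = 133/((-(-63 + 8020))) = 133/((-1*7957)) = 133/(-7957) = 133*(-1/7957) = -133/7957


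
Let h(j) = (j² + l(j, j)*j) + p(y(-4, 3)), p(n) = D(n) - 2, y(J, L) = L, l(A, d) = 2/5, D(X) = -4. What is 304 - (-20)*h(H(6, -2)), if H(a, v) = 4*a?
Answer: 11896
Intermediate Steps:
l(A, d) = ⅖ (l(A, d) = 2*(⅕) = ⅖)
p(n) = -6 (p(n) = -4 - 2 = -6)
h(j) = -6 + j² + 2*j/5 (h(j) = (j² + 2*j/5) - 6 = -6 + j² + 2*j/5)
304 - (-20)*h(H(6, -2)) = 304 - (-20)*(-6 + (4*6)² + 2*(4*6)/5) = 304 - (-20)*(-6 + 24² + (⅖)*24) = 304 - (-20)*(-6 + 576 + 48/5) = 304 - (-20)*2898/5 = 304 - 1*(-11592) = 304 + 11592 = 11896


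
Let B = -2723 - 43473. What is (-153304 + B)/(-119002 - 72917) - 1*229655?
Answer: -110463555/481 ≈ -2.2965e+5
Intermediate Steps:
B = -46196
(-153304 + B)/(-119002 - 72917) - 1*229655 = (-153304 - 46196)/(-119002 - 72917) - 1*229655 = -199500/(-191919) - 229655 = -199500*(-1/191919) - 229655 = 500/481 - 229655 = -110463555/481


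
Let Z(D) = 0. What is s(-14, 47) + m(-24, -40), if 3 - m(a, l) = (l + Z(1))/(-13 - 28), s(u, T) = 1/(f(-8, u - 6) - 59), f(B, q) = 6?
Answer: 4358/2173 ≈ 2.0055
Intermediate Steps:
s(u, T) = -1/53 (s(u, T) = 1/(6 - 59) = 1/(-53) = -1/53)
m(a, l) = 3 + l/41 (m(a, l) = 3 - (l + 0)/(-13 - 28) = 3 - l/(-41) = 3 - l*(-1)/41 = 3 - (-1)*l/41 = 3 + l/41)
s(-14, 47) + m(-24, -40) = -1/53 + (3 + (1/41)*(-40)) = -1/53 + (3 - 40/41) = -1/53 + 83/41 = 4358/2173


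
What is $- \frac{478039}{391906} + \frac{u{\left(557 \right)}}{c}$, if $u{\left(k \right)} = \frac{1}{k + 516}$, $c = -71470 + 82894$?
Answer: $- \frac{101030667659}{82826981664} \approx -1.2198$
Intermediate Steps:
$c = 11424$
$u{\left(k \right)} = \frac{1}{516 + k}$
$- \frac{478039}{391906} + \frac{u{\left(557 \right)}}{c} = - \frac{478039}{391906} + \frac{1}{\left(516 + 557\right) 11424} = \left(-478039\right) \frac{1}{391906} + \frac{1}{1073} \cdot \frac{1}{11424} = - \frac{478039}{391906} + \frac{1}{1073} \cdot \frac{1}{11424} = - \frac{478039}{391906} + \frac{1}{12257952} = - \frac{101030667659}{82826981664}$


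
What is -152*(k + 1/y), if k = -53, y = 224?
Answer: 225549/28 ≈ 8055.3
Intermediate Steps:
-152*(k + 1/y) = -152*(-53 + 1/224) = -152*(-11871/224) = 225549/28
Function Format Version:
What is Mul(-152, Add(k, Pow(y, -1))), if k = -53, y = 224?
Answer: Rational(225549, 28) ≈ 8055.3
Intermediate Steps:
Mul(-152, Add(k, Pow(y, -1))) = Mul(-152, Add(-53, Pow(224, -1))) = Mul(-152, Add(-53, Rational(1, 224))) = Mul(-152, Rational(-11871, 224)) = Rational(225549, 28)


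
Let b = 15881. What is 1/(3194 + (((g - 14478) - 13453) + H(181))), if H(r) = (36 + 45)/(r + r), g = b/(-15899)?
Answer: -5755438/142376730909 ≈ -4.0424e-5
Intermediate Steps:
g = -15881/15899 (g = 15881/(-15899) = 15881*(-1/15899) = -15881/15899 ≈ -0.99887)
H(r) = 81/(2*r) (H(r) = 81/((2*r)) = 81*(1/(2*r)) = 81/(2*r))
1/(3194 + (((g - 14478) - 13453) + H(181))) = 1/(3194 + (((-15881/15899 - 14478) - 13453) + (81/2)/181)) = 1/(3194 + ((-230201603/15899 - 13453) + (81/2)*(1/181))) = 1/(3194 + (-444090850/15899 + 81/362)) = 1/(3194 - 160759599881/5755438) = 1/(-142376730909/5755438) = -5755438/142376730909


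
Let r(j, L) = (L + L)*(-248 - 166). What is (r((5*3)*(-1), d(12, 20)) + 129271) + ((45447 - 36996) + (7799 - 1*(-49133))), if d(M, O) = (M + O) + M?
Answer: 158222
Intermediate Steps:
d(M, O) = O + 2*M
r(j, L) = -828*L (r(j, L) = (2*L)*(-414) = -828*L)
(r((5*3)*(-1), d(12, 20)) + 129271) + ((45447 - 36996) + (7799 - 1*(-49133))) = (-828*(20 + 2*12) + 129271) + ((45447 - 36996) + (7799 - 1*(-49133))) = (-828*(20 + 24) + 129271) + (8451 + (7799 + 49133)) = (-828*44 + 129271) + (8451 + 56932) = (-36432 + 129271) + 65383 = 92839 + 65383 = 158222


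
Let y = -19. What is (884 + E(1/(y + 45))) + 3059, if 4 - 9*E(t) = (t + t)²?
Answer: 666442/169 ≈ 3943.4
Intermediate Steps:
E(t) = 4/9 - 4*t²/9 (E(t) = 4/9 - (t + t)²/9 = 4/9 - 4*t²/9)
(884 + E(1/(y + 45))) + 3059 = (884 + (4/9 - 4/(9*(-19 + 45)²))) + 3059 = (884 + (4/9 - 4*(1/26)²/9)) + 3059 = (884 + (4/9 - 4/9*1/676)) + 3059 = (884 + (4/9 - 1/1521)) + 3059 = (884 + 75/169) + 3059 = 149471/169 + 3059 = 666442/169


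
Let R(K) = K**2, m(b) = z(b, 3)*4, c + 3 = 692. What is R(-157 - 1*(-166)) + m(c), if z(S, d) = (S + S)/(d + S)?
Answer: 15391/173 ≈ 88.965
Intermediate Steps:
c = 689 (c = -3 + 692 = 689)
z(S, d) = 2*S/(S + d) (z(S, d) = (2*S)/(S + d) = 2*S/(S + d))
m(b) = 8*b/(3 + b) (m(b) = (2*b/(b + 3))*4 = (2*b/(3 + b))*4 = 8*b/(3 + b))
R(-157 - 1*(-166)) + m(c) = (-157 - 1*(-166))**2 + 8*689/(3 + 689) = (-157 + 166)**2 + 8*689/692 = 9**2 + 8*689*(1/692) = 81 + 1378/173 = 15391/173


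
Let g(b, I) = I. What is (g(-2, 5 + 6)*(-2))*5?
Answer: -110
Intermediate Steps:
(g(-2, 5 + 6)*(-2))*5 = ((5 + 6)*(-2))*5 = (11*(-2))*5 = -22*5 = -110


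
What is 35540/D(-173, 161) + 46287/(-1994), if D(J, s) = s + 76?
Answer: 59896741/472578 ≈ 126.74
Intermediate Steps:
D(J, s) = 76 + s
35540/D(-173, 161) + 46287/(-1994) = 35540/(76 + 161) + 46287/(-1994) = 35540/237 + 46287*(-1/1994) = 35540*(1/237) - 46287/1994 = 35540/237 - 46287/1994 = 59896741/472578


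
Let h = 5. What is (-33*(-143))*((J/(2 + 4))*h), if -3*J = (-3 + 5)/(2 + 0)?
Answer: -7865/6 ≈ -1310.8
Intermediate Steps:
J = -1/3 (J = -(-3 + 5)/(3*(2 + 0)) = -2/(3*2) = -1/3*1 = -1/3 ≈ -0.33333)
(-33*(-143))*((J/(2 + 4))*h) = (-33*(-143))*(-1/(3*(2 + 4))*5) = 4719*(-1/3/6*5) = 4719*(-1/3*1/6*5) = 4719*(-1/18*5) = 4719*(-5/18) = -7865/6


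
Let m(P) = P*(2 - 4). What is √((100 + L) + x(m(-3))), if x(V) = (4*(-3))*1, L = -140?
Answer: 2*I*√13 ≈ 7.2111*I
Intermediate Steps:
m(P) = -2*P (m(P) = P*(-2) = -2*P)
x(V) = -12 (x(V) = -12*1 = -12)
√((100 + L) + x(m(-3))) = √((100 - 140) - 12) = √(-40 - 12) = √(-52) = 2*I*√13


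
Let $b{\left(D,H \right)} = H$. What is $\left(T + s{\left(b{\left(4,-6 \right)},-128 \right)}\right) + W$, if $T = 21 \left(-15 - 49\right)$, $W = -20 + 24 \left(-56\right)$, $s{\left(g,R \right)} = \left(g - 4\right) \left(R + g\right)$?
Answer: $-1368$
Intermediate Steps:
$s{\left(g,R \right)} = \left(-4 + g\right) \left(R + g\right)$
$W = -1364$ ($W = -20 - 1344 = -1364$)
$T = -1344$ ($T = 21 \left(-64\right) = -1344$)
$\left(T + s{\left(b{\left(4,-6 \right)},-128 \right)}\right) + W = \left(-1344 - \left(-1304 - 36\right)\right) - 1364 = \left(-1344 + \left(36 + 512 + 24 + 768\right)\right) - 1364 = \left(-1344 + 1340\right) - 1364 = -4 - 1364 = -1368$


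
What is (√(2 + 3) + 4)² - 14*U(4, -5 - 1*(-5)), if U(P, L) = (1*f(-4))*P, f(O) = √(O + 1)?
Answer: (4 + √5)² - 56*I*√3 ≈ 38.889 - 96.995*I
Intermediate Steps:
f(O) = √(1 + O)
U(P, L) = I*P*√3 (U(P, L) = (1*√(1 - 4))*P = (1*√(-3))*P = (1*(I*√3))*P = (I*√3)*P = I*P*√3)
(√(2 + 3) + 4)² - 14*U(4, -5 - 1*(-5)) = (√(2 + 3) + 4)² - 14*I*4*√3 = (√5 + 4)² - 56*I*√3 = (4 + √5)² - 56*I*√3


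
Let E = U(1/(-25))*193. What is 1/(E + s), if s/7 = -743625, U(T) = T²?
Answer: -625/3253359182 ≈ -1.9211e-7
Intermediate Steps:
s = -5205375 (s = 7*(-743625) = -5205375)
E = 193/625 (E = (1/(-25))²*193 = (-1/25)²*193 = (1/625)*193 = 193/625 ≈ 0.30880)
1/(E + s) = 1/(193/625 - 5205375) = 1/(-3253359182/625) = -625/3253359182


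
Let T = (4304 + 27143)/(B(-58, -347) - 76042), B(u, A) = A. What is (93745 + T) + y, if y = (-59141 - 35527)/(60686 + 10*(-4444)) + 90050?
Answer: 114042368498458/620507847 ≈ 1.8379e+5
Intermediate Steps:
T = -31447/76389 (T = (4304 + 27143)/(-347 - 76042) = 31447/(-76389) = 31447*(-1/76389) = -31447/76389 ≈ -0.41167)
y = 731428816/8123 (y = -94668/(60686 - 44440) + 90050 = -94668/16246 + 90050 = -94668*1/16246 + 90050 = -47334/8123 + 90050 = 731428816/8123 ≈ 90044.)
(93745 + T) + y = (93745 - 31447/76389) + 731428816/8123 = 7161055358/76389 + 731428816/8123 = 114042368498458/620507847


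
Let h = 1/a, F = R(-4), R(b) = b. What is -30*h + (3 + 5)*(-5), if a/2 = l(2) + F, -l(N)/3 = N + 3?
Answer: -745/19 ≈ -39.211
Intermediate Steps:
l(N) = -9 - 3*N (l(N) = -3*(N + 3) = -3*(3 + N) = -9 - 3*N)
F = -4
a = -38 (a = 2*((-9 - 3*2) - 4) = 2*((-9 - 6) - 4) = 2*(-15 - 4) = 2*(-19) = -38)
h = -1/38 (h = 1/(-38) = -1/38 ≈ -0.026316)
-30*h + (3 + 5)*(-5) = -30*(-1/38) + (3 + 5)*(-5) = 15/19 + 8*(-5) = 15/19 - 40 = -745/19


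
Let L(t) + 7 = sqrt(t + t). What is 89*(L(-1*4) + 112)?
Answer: 9345 + 178*I*sqrt(2) ≈ 9345.0 + 251.73*I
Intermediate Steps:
L(t) = -7 + sqrt(2)*sqrt(t) (L(t) = -7 + sqrt(t + t) = -7 + sqrt(2*t) = -7 + sqrt(2)*sqrt(t))
89*(L(-1*4) + 112) = 89*((-7 + sqrt(2)*sqrt(-1*4)) + 112) = 89*((-7 + sqrt(2)*sqrt(-4)) + 112) = 89*((-7 + sqrt(2)*(2*I)) + 112) = 89*((-7 + 2*I*sqrt(2)) + 112) = 89*(105 + 2*I*sqrt(2)) = 9345 + 178*I*sqrt(2)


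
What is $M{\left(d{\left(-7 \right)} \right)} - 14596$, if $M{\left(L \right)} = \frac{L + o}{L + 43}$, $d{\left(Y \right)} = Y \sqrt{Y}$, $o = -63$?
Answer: $- \frac{15998399}{1096} - \frac{371 i \sqrt{7}}{1096} \approx -14597.0 - 0.8956 i$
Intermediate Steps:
$d{\left(Y \right)} = Y^{\frac{3}{2}}$
$M{\left(L \right)} = \frac{-63 + L}{43 + L}$ ($M{\left(L \right)} = \frac{L - 63}{L + 43} = \frac{-63 + L}{43 + L}$)
$M{\left(d{\left(-7 \right)} \right)} - 14596 = \frac{-63 + \left(-7\right)^{\frac{3}{2}}}{43 + \left(-7\right)^{\frac{3}{2}}} - 14596 = \frac{-63 - 7 i \sqrt{7}}{43 - 7 i \sqrt{7}} - 14596 = -14596 + \frac{-63 - 7 i \sqrt{7}}{43 - 7 i \sqrt{7}}$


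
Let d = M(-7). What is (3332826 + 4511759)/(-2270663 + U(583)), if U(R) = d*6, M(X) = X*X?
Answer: -7844585/2270369 ≈ -3.4552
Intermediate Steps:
M(X) = X**2
d = 49 (d = (-7)**2 = 49)
U(R) = 294 (U(R) = 49*6 = 294)
(3332826 + 4511759)/(-2270663 + U(583)) = (3332826 + 4511759)/(-2270663 + 294) = 7844585/(-2270369) = 7844585*(-1/2270369) = -7844585/2270369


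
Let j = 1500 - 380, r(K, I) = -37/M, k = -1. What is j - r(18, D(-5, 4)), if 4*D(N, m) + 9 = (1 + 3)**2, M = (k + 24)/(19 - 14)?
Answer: 25945/23 ≈ 1128.0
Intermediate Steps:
M = 23/5 (M = (-1 + 24)/(19 - 14) = 23/5 ≈ 4.6000)
D(N, m) = 7/4 (D(N, m) = -9/4 + (1 + 3)**2/4 = -9/4 + (1/4)*4**2 = -9/4 + (1/4)*16 = -9/4 + 4 = 7/4)
r(K, I) = -185/23 (r(K, I) = -37/23/5 = -37*5/23 = -185/23)
j = 1120
j - r(18, D(-5, 4)) = 1120 - 1*(-185/23) = 1120 + 185/23 = 25945/23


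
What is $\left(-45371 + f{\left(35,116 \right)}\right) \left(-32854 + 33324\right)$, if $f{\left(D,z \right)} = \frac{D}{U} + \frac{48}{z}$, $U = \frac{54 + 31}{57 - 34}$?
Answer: $- \frac{10510624100}{493} \approx -2.132 \cdot 10^{7}$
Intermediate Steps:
$U = \frac{85}{23} \approx 3.6957$
$f{\left(D,z \right)} = \frac{48}{z} + \frac{23 D}{85}$ ($f{\left(D,z \right)} = \frac{D}{\frac{85}{23}} + \frac{48}{z} = D \frac{23}{85} + \frac{48}{z} = \frac{23 D}{85} + \frac{48}{z} = \frac{48}{z} + \frac{23 D}{85}$)
$\left(-45371 + f{\left(35,116 \right)}\right) \left(-32854 + 33324\right) = \left(-45371 + \left(\frac{48}{116} + \frac{23}{85} \cdot 35\right)\right) \left(-32854 + 33324\right) = \left(-45371 + \left(48 \cdot \frac{1}{116} + \frac{161}{17}\right)\right) 470 = \left(-45371 + \left(\frac{12}{29} + \frac{161}{17}\right)\right) 470 = \left(-45371 + \frac{4873}{493}\right) 470 = \left(- \frac{22363030}{493}\right) 470 = - \frac{10510624100}{493}$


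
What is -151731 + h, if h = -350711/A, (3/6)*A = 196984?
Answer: -59777509319/393968 ≈ -1.5173e+5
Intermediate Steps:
A = 393968 (A = 2*196984 = 393968)
h = -350711/393968 ≈ -0.89020
-151731 + h = -151731 - 350711/393968 = -59777509319/393968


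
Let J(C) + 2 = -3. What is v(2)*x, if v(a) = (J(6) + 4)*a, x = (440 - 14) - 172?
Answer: -508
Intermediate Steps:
J(C) = -5 (J(C) = -2 - 3 = -5)
x = 254 (x = 426 - 172 = 254)
v(a) = -a (v(a) = (-5 + 4)*a = -a)
v(2)*x = -1*2*254 = -2*254 = -508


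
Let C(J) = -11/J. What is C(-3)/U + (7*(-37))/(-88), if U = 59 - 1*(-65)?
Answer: 24329/8184 ≈ 2.9728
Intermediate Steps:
U = 124 (U = 59 + 65 = 124)
C(-3)/U + (7*(-37))/(-88) = -11/(-3)/124 + (7*(-37))/(-88) = -11*(-⅓)*(1/124) - 259*(-1/88) = (11/3)*(1/124) + 259/88 = 11/372 + 259/88 = 24329/8184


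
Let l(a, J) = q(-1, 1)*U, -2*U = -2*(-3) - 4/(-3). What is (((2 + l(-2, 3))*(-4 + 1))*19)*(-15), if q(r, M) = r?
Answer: 4845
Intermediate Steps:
U = -11/3 (U = -(-2*(-3) - 4/(-3))/2 = -(6 - 4*(-⅓))/2 = -(6 + 4/3)/2 = -½*22/3 = -11/3 ≈ -3.6667)
l(a, J) = 11/3 (l(a, J) = -1*(-11/3) = 11/3)
(((2 + l(-2, 3))*(-4 + 1))*19)*(-15) = (((2 + 11/3)*(-4 + 1))*19)*(-15) = (((17/3)*(-3))*19)*(-15) = -17*19*(-15) = -323*(-15) = 4845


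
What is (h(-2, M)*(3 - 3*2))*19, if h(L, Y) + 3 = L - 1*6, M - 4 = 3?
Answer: 627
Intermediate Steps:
M = 7 (M = 4 + 3 = 7)
h(L, Y) = -9 + L (h(L, Y) = -3 + (L - 1*6) = -3 + (L - 6) = -3 + (-6 + L) = -9 + L)
(h(-2, M)*(3 - 3*2))*19 = ((-9 - 2)*(3 - 3*2))*19 = -11*(3 - 6)*19 = -11*(-3)*19 = 33*19 = 627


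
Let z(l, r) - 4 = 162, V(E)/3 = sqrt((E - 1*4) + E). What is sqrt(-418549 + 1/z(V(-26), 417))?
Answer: I*sqrt(11533536078)/166 ≈ 646.95*I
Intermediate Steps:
V(E) = 3*sqrt(-4 + 2*E) (V(E) = 3*sqrt((E - 1*4) + E) = 3*sqrt((E - 4) + E) = 3*sqrt((-4 + E) + E) = 3*sqrt(-4 + 2*E))
z(l, r) = 166 (z(l, r) = 4 + 162 = 166)
sqrt(-418549 + 1/z(V(-26), 417)) = sqrt(-418549 + 1/166) = sqrt(-69479133/166) = I*sqrt(11533536078)/166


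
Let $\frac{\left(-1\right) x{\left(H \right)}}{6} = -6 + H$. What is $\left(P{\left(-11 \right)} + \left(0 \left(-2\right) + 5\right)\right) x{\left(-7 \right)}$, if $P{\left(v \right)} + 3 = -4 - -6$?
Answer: $312$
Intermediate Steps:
$P{\left(v \right)} = -1$ ($P{\left(v \right)} = -3 - -2 = -3 + \left(-4 + 6\right) = -3 + 2 = -1$)
$x{\left(H \right)} = 36 - 6 H$ ($x{\left(H \right)} = - 6 \left(-6 + H\right) = 36 - 6 H$)
$\left(P{\left(-11 \right)} + \left(0 \left(-2\right) + 5\right)\right) x{\left(-7 \right)} = \left(-1 + \left(0 \left(-2\right) + 5\right)\right) \left(36 - -42\right) = \left(-1 + \left(0 + 5\right)\right) \left(36 + 42\right) = \left(-1 + 5\right) 78 = 4 \cdot 78 = 312$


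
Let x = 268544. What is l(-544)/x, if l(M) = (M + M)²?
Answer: 4624/1049 ≈ 4.4080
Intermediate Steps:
l(M) = 4*M² (l(M) = (2*M)² = 4*M²)
l(-544)/x = (4*(-544)²)/268544 = (4*295936)*(1/268544) = 1183744*(1/268544) = 4624/1049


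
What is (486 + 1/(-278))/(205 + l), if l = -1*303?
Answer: -19301/3892 ≈ -4.9591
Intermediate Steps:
l = -303
(486 + 1/(-278))/(205 + l) = (486 + 1/(-278))/(205 - 303) = (486 - 1/278)/(-98) = (135107/278)*(-1/98) = -19301/3892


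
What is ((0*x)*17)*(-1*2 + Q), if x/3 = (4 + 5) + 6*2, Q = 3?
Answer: 0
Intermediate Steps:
x = 63 (x = 3*((4 + 5) + 6*2) = 3*(9 + 12) = 3*21 = 63)
((0*x)*17)*(-1*2 + Q) = ((0*63)*17)*(-1*2 + 3) = (0*17)*(-2 + 3) = 0*1 = 0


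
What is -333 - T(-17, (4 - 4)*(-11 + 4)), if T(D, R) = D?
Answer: -316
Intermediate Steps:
-333 - T(-17, (4 - 4)*(-11 + 4)) = -333 - 1*(-17) = -333 + 17 = -316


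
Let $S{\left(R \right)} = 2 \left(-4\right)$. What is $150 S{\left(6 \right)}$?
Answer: $-1200$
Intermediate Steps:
$S{\left(R \right)} = -8$
$150 S{\left(6 \right)} = 150 \left(-8\right) = -1200$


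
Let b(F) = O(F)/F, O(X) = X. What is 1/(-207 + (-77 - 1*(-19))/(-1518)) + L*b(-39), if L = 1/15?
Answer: 145699/2356260 ≈ 0.061835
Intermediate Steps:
b(F) = 1 (b(F) = F/F = 1)
L = 1/15 ≈ 0.066667
1/(-207 + (-77 - 1*(-19))/(-1518)) + L*b(-39) = 1/(-207 + (-77 - 1*(-19))/(-1518)) + (1/15)*1 = 1/(-207 + (-77 + 19)*(-1/1518)) + 1/15 = 1/(-207 - 58*(-1/1518)) + 1/15 = 1/(-207 + 29/759) + 1/15 = 1/(-157084/759) + 1/15 = -759/157084 + 1/15 = 145699/2356260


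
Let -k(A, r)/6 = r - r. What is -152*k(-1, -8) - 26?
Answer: -26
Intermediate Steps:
k(A, r) = 0 (k(A, r) = -6*(r - r) = -6*0 = 0)
-152*k(-1, -8) - 26 = -152*0 - 26 = 0 - 26 = -26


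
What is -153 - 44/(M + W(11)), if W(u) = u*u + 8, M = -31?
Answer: -7519/49 ≈ -153.45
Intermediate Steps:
W(u) = 8 + u² (W(u) = u² + 8 = 8 + u²)
-153 - 44/(M + W(11)) = -153 - 44/(-31 + (8 + 11²)) = -153 - 44/(-31 + (8 + 121)) = -153 - 44/(-31 + 129) = -153 - 44/98 = -153 - 44*1/98 = -153 - 22/49 = -7519/49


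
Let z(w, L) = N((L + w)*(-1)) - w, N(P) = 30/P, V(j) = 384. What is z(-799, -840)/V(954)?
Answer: 1309591/629376 ≈ 2.0808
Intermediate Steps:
z(w, L) = -w + 30/(-L - w) (z(w, L) = 30/(((L + w)*(-1))) - w = 30/(-L - w) - w = -w + 30/(-L - w))
z(-799, -840)/V(954) = ((-30 - 1*(-799)*(-840 - 799))/(-840 - 799))/384 = ((-30 - 1*(-799)*(-1639))/(-1639))*(1/384) = -(-30 - 1309561)/1639*(1/384) = -1/1639*(-1309591)*(1/384) = (1309591/1639)*(1/384) = 1309591/629376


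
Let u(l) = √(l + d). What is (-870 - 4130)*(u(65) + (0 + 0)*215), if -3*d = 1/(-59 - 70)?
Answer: -10000*√270427/129 ≈ -40312.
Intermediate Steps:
d = 1/387 (d = -1/(3*(-59 - 70)) = -⅓/(-129) = -⅓*(-1/129) = 1/387 ≈ 0.0025840)
u(l) = √(1/387 + l) (u(l) = √(l + 1/387) = √(1/387 + l))
(-870 - 4130)*(u(65) + (0 + 0)*215) = (-870 - 4130)*(√(43 + 16641*65)/129 + (0 + 0)*215) = -5000*(√(43 + 1081665)/129 + 0*215) = -5000*(√1081708/129 + 0) = -5000*((2*√270427)/129 + 0) = -5000*(2*√270427/129 + 0) = -10000*√270427/129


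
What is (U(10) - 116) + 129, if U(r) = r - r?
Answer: 13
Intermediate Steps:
U(r) = 0
(U(10) - 116) + 129 = (0 - 116) + 129 = -116 + 129 = 13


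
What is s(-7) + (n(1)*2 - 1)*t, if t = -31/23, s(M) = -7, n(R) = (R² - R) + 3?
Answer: -316/23 ≈ -13.739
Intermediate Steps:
n(R) = 3 + R² - R
t = -31/23 (t = -31*1/23 = -31/23 ≈ -1.3478)
s(-7) + (n(1)*2 - 1)*t = -7 + ((3 + 1² - 1*1)*2 - 1)*(-31/23) = -7 + ((3 + 1 - 1)*2 - 1)*(-31/23) = -7 + (3*2 - 1)*(-31/23) = -7 + (6 - 1)*(-31/23) = -7 + 5*(-31/23) = -7 - 155/23 = -316/23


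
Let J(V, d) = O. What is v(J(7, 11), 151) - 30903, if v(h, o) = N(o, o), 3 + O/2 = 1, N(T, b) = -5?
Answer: -30908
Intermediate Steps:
O = -4 (O = -6 + 2*1 = -6 + 2 = -4)
J(V, d) = -4
v(h, o) = -5
v(J(7, 11), 151) - 30903 = -5 - 30903 = -30908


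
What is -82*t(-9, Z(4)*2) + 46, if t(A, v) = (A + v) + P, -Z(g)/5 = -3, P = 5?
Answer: -2086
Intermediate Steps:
Z(g) = 15 (Z(g) = -5*(-3) = 15)
t(A, v) = 5 + A + v (t(A, v) = (A + v) + 5 = 5 + A + v)
-82*t(-9, Z(4)*2) + 46 = -82*(5 - 9 + 15*2) + 46 = -82*(5 - 9 + 30) + 46 = -82*26 + 46 = -2132 + 46 = -2086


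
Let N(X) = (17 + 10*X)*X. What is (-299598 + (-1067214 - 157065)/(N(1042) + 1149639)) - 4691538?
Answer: -20006125562109/4008331 ≈ -4.9911e+6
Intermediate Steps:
N(X) = X*(17 + 10*X)
(-299598 + (-1067214 - 157065)/(N(1042) + 1149639)) - 4691538 = (-299598 + (-1067214 - 157065)/(1042*(17 + 10*1042) + 1149639)) - 4691538 = (-299598 - 1224279/(1042*(17 + 10420) + 1149639)) - 4691538 = (-299598 - 1224279/(1042*10437 + 1149639)) - 4691538 = (-299598 - 1224279/(10875354 + 1149639)) - 4691538 = (-299598 - 1224279/12024993) - 4691538 = (-299598 - 1224279*1/12024993) - 4691538 = (-299598 - 408093/4008331) - 4691538 = -1200888359031/4008331 - 4691538 = -20006125562109/4008331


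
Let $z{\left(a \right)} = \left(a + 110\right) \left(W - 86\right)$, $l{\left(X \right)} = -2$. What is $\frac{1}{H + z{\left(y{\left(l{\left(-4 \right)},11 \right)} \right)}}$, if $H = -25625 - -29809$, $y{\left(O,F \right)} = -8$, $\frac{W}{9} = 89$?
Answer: $\frac{1}{77114} \approx 1.2968 \cdot 10^{-5}$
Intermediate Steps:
$W = 801$ ($W = 9 \cdot 89 = 801$)
$z{\left(a \right)} = 78650 + 715 a$ ($z{\left(a \right)} = \left(a + 110\right) \left(801 - 86\right) = \left(110 + a\right) 715 = 78650 + 715 a$)
$H = 4184$ ($H = -25625 + 29809 = 4184$)
$\frac{1}{H + z{\left(y{\left(l{\left(-4 \right)},11 \right)} \right)}} = \frac{1}{4184 + \left(78650 + 715 \left(-8\right)\right)} = \frac{1}{4184 + \left(78650 - 5720\right)} = \frac{1}{4184 + 72930} = \frac{1}{77114}$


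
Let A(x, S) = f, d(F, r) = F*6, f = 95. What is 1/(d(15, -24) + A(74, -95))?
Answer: 1/185 ≈ 0.0054054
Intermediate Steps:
d(F, r) = 6*F
A(x, S) = 95
1/(d(15, -24) + A(74, -95)) = 1/(6*15 + 95) = 1/(90 + 95) = 1/185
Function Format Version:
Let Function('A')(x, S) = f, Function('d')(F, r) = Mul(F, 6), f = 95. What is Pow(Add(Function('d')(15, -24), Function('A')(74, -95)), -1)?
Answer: Rational(1, 185) ≈ 0.0054054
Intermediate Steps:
Function('d')(F, r) = Mul(6, F)
Function('A')(x, S) = 95
Pow(Add(Function('d')(15, -24), Function('A')(74, -95)), -1) = Pow(Add(Mul(6, 15), 95), -1) = Pow(Add(90, 95), -1) = Pow(185, -1) = Rational(1, 185)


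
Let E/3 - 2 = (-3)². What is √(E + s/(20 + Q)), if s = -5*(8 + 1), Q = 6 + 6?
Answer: √2022/8 ≈ 5.6208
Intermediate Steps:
Q = 12
s = -45 (s = -5*9 = -45)
E = 33 (E = 6 + 3*(-3)² = 6 + 3*9 = 6 + 27 = 33)
√(E + s/(20 + Q)) = √(33 - 45/(20 + 12)) = √(33 - 45/32) = √(1011/32) = √2022/8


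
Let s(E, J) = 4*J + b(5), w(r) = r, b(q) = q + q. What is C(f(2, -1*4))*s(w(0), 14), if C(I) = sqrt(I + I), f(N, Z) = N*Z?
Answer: 264*I ≈ 264.0*I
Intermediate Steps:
b(q) = 2*q
s(E, J) = 10 + 4*J (s(E, J) = 4*J + 2*5 = 4*J + 10 = 10 + 4*J)
C(I) = sqrt(2)*sqrt(I) (C(I) = sqrt(2*I) = sqrt(2)*sqrt(I))
C(f(2, -1*4))*s(w(0), 14) = (sqrt(2)*sqrt(2*(-1*4)))*(10 + 4*14) = (sqrt(2)*sqrt(2*(-4)))*(10 + 56) = (sqrt(2)*sqrt(-8))*66 = (sqrt(2)*(2*I*sqrt(2)))*66 = (4*I)*66 = 264*I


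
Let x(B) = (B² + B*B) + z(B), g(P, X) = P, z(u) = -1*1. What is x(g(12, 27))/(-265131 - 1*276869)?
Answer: -287/542000 ≈ -0.00052952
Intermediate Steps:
z(u) = -1
x(B) = -1 + 2*B² (x(B) = (B² + B*B) - 1 = (B² + B²) - 1 = 2*B² - 1 = -1 + 2*B²)
x(g(12, 27))/(-265131 - 1*276869) = (-1 + 2*12²)/(-265131 - 1*276869) = (-1 + 2*144)/(-265131 - 276869) = (-1 + 288)/(-542000) = 287*(-1/542000) = -287/542000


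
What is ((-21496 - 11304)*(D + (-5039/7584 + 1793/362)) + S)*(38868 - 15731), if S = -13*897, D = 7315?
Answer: -238285589093870354/42897 ≈ -5.5548e+12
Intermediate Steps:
S = -11661
((-21496 - 11304)*(D + (-5039/7584 + 1793/362)) + S)*(38868 - 15731) = ((-21496 - 11304)*(7315 + (-5039/7584 + 1793/362)) - 11661)*(38868 - 15731) = (-32800*(7315 + (-5039*1/7584 + 1793*(1/362))) - 11661)*23137 = (-32800*(7315 + (-5039/7584 + 1793/362)) - 11661)*23137 = (-32800*(7315 + 5886997/1372704) - 11661)*23137 = (-32800*10047216757/1372704 - 11661)*23137 = (-10298397175925/42897 - 11661)*23137 = -10298897397842/42897*23137 = -238285589093870354/42897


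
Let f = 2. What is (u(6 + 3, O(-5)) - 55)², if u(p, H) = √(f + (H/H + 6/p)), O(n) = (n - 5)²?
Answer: (165 - √33)²/9 ≈ 2818.0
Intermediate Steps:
O(n) = (-5 + n)²
u(p, H) = √(3 + 6/p) (u(p, H) = √(2 + (H/H + 6/p)) = √(2 + (1 + 6/p)) = √(3 + 6/p))
(u(6 + 3, O(-5)) - 55)² = (√3*√((2 + (6 + 3))/(6 + 3)) - 55)² = (√3*√((2 + 9)/9) - 55)² = (√3*√((⅑)*11) - 55)² = (√3*√(11/9) - 55)² = (√3*(√11/3) - 55)² = (√33/3 - 55)² = (-55 + √33/3)²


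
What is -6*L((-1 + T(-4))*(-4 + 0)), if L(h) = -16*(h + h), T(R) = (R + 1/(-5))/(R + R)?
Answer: 1824/5 ≈ 364.80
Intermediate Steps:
T(R) = (-⅕ + R)/(2*R) (T(R) = (R - ⅕)/((2*R)) = (-⅕ + R)*(1/(2*R)) = (-⅕ + R)/(2*R))
L(h) = -32*h
-6*L((-1 + T(-4))*(-4 + 0)) = -(-192)*(-1 + (⅒)*(-1 + 5*(-4))/(-4))*(-4 + 0) = -(-192)*(-1 + (⅒)*(-¼)*(-1 - 20))*(-4) = -(-192)*(-1 + (⅒)*(-¼)*(-21))*(-4) = -(-192)*(-1 + 21/40)*(-4) = -(-192)*(-19/40*(-4)) = -(-192)*19/10 = -6*(-304/5) = 1824/5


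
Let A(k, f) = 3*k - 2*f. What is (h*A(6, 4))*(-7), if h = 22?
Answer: -1540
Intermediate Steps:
A(k, f) = -2*f + 3*k
(h*A(6, 4))*(-7) = (22*(-2*4 + 3*6))*(-7) = (22*(-8 + 18))*(-7) = (22*10)*(-7) = 220*(-7) = -1540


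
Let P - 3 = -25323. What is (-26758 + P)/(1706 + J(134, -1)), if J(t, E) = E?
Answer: -52078/1705 ≈ -30.544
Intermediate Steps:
P = -25320 (P = 3 - 25323 = -25320)
(-26758 + P)/(1706 + J(134, -1)) = (-26758 - 25320)/(1706 - 1) = -52078/1705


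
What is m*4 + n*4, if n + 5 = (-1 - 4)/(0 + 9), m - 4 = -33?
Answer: -1244/9 ≈ -138.22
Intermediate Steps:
m = -29 (m = 4 - 33 = -29)
n = -50/9 (n = -5 + (-1 - 4)/(0 + 9) = -5 - 5/9 = -50/9 ≈ -5.5556)
m*4 + n*4 = -29*4 - 50/9*4 = -116 - 200/9 = -1244/9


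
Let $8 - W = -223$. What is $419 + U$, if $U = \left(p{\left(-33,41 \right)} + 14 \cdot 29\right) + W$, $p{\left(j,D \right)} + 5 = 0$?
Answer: $1051$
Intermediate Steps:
$W = 231$ ($W = 8 - -223 = 8 + 223 = 231$)
$p{\left(j,D \right)} = -5$ ($p{\left(j,D \right)} = -5 + 0 = -5$)
$U = 632$ ($U = \left(-5 + 14 \cdot 29\right) + 231 = \left(-5 + 406\right) + 231 = 401 + 231 = 632$)
$419 + U = 419 + 632 = 1051$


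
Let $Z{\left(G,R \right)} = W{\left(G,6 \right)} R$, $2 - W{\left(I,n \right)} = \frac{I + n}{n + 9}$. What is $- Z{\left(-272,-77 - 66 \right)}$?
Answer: $\frac{42328}{15} \approx 2821.9$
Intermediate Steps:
$W{\left(I,n \right)} = 2 - \frac{I + n}{9 + n}$ ($W{\left(I,n \right)} = 2 - \frac{I + n}{n + 9} = 2 - \frac{I + n}{9 + n}$)
$Z{\left(G,R \right)} = R \left(\frac{8}{5} - \frac{G}{15}\right)$ ($Z{\left(G,R \right)} = \frac{18 + 6 - G}{9 + 6} R = \frac{24 - G}{15} R = \left(\frac{8}{5} - \frac{G}{15}\right) R = R \left(\frac{8}{5} - \frac{G}{15}\right)$)
$- Z{\left(-272,-77 - 66 \right)} = - \frac{\left(-77 - 66\right) \left(24 - -272\right)}{15} = - \frac{\left(-143\right) \left(24 + 272\right)}{15} = - \frac{\left(-143\right) 296}{15} = \left(-1\right) \left(- \frac{42328}{15}\right) = \frac{42328}{15}$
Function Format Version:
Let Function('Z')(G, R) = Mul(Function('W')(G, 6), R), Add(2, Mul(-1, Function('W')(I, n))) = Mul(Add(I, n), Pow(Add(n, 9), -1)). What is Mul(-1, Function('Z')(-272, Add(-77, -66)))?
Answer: Rational(42328, 15) ≈ 2821.9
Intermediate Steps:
Function('W')(I, n) = Add(2, Mul(-1, Pow(Add(9, n), -1), Add(I, n))) (Function('W')(I, n) = Add(2, Mul(-1, Mul(Add(I, n), Pow(Add(n, 9), -1)))) = Add(2, Mul(-1, Mul(Add(I, n), Pow(Add(9, n), -1)))) = Add(2, Mul(-1, Mul(Pow(Add(9, n), -1), Add(I, n)))) = Add(2, Mul(-1, Pow(Add(9, n), -1), Add(I, n))))
Function('Z')(G, R) = Mul(R, Add(Rational(8, 5), Mul(Rational(-1, 15), G))) (Function('Z')(G, R) = Mul(Mul(Pow(Add(9, 6), -1), Add(18, 6, Mul(-1, G))), R) = Mul(Mul(Pow(15, -1), Add(24, Mul(-1, G))), R) = Mul(Mul(Rational(1, 15), Add(24, Mul(-1, G))), R) = Mul(Add(Rational(8, 5), Mul(Rational(-1, 15), G)), R) = Mul(R, Add(Rational(8, 5), Mul(Rational(-1, 15), G))))
Mul(-1, Function('Z')(-272, Add(-77, -66))) = Mul(-1, Mul(Rational(1, 15), Add(-77, -66), Add(24, Mul(-1, -272)))) = Mul(-1, Mul(Rational(1, 15), -143, Add(24, 272))) = Mul(-1, Mul(Rational(1, 15), -143, 296)) = Mul(-1, Rational(-42328, 15)) = Rational(42328, 15)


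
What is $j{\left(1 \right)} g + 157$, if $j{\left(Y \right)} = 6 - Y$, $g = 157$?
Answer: $942$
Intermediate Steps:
$j{\left(1 \right)} g + 157 = \left(6 - 1\right) 157 + 157 = 5 \cdot 157 + 157 = 785 + 157 = 942$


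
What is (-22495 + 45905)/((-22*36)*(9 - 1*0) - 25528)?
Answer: -11705/16328 ≈ -0.71687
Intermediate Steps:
(-22495 + 45905)/((-22*36)*(9 - 1*0) - 25528) = 23410/(-792*(9 + 0) - 25528) = 23410/(-792*9 - 25528) = 23410/(-7128 - 25528) = 23410/(-32656) = 23410*(-1/32656) = -11705/16328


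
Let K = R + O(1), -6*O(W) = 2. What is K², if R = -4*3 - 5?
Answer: 2704/9 ≈ 300.44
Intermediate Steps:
O(W) = -⅓ (O(W) = -⅙*2 = -⅓)
R = -17 (R = -12 - 5 = -17)
K = -52/3 (K = -17 - ⅓ = -52/3 ≈ -17.333)
K² = (-52/3)² = 2704/9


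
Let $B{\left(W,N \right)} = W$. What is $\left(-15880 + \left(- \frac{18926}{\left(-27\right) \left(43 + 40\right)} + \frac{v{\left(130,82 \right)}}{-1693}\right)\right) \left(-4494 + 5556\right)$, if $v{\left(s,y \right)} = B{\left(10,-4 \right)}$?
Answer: $- \frac{7105595041576}{421557} \approx -1.6856 \cdot 10^{7}$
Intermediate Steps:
$v{\left(s,y \right)} = 10$
$\left(-15880 + \left(- \frac{18926}{\left(-27\right) \left(43 + 40\right)} + \frac{v{\left(130,82 \right)}}{-1693}\right)\right) \left(-4494 + 5556\right) = \left(-15880 - \left(\frac{10}{1693} + 18926 \left(- \frac{1}{27 \left(43 + 40\right)}\right)\right)\right) \left(-4494 + 5556\right) = \left(-15880 - \left(\frac{10}{1693} + \frac{18926}{\left(-27\right) 83}\right)\right) 1062 = \left(-15880 - \left(\frac{10}{1693} + \frac{18926}{-2241}\right)\right) 1062 = \left(-15880 - - \frac{32019308}{3794013}\right) 1062 = \left(-15880 + \left(\frac{18926}{2241} - \frac{10}{1693}\right)\right) 1062 = \left(-15880 + \frac{32019308}{3794013}\right) 1062 = \left(- \frac{60216907132}{3794013}\right) 1062 = - \frac{7105595041576}{421557}$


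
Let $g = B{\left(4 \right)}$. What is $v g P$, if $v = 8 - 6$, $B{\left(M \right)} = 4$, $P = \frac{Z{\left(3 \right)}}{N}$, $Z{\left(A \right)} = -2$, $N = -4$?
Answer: $4$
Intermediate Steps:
$P = \frac{1}{2}$ ($P = - \frac{2}{-4} = \left(-2\right) \left(- \frac{1}{4}\right) = \frac{1}{2} \approx 0.5$)
$g = 4$
$v = 2$
$v g P = 2 \cdot 4 \cdot \frac{1}{2} = 8 \cdot \frac{1}{2} = 4$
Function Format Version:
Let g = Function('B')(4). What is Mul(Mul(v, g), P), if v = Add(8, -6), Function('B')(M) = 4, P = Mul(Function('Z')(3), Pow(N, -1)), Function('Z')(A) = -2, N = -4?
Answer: 4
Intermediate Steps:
P = Rational(1, 2) (P = Mul(-2, Pow(-4, -1)) = Mul(-2, Rational(-1, 4)) = Rational(1, 2) ≈ 0.50000)
g = 4
v = 2
Mul(Mul(v, g), P) = Mul(Mul(2, 4), Rational(1, 2)) = Mul(8, Rational(1, 2)) = 4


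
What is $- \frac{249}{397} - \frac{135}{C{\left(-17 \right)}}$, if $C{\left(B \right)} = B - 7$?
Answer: $\frac{15873}{3176} \approx 4.9978$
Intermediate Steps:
$C{\left(B \right)} = -7 + B$ ($C{\left(B \right)} = B - 7 = -7 + B$)
$- \frac{249}{397} - \frac{135}{C{\left(-17 \right)}} = - \frac{249}{397} - \frac{135}{-7 - 17} = \left(-249\right) \frac{1}{397} - \frac{135}{-24} = - \frac{249}{397} - - \frac{45}{8} = - \frac{249}{397} + \frac{45}{8} = \frac{15873}{3176}$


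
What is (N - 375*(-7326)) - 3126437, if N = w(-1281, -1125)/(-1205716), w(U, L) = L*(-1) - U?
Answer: -228595917649/602858 ≈ -3.7919e+5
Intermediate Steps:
w(U, L) = -L - U
N = -1203/602858 (N = (-1*(-1125) - 1*(-1281))/(-1205716) = (1125 + 1281)*(-1/1205716) = 2406*(-1/1205716) = -1203/602858 ≈ -0.0019955)
(N - 375*(-7326)) - 3126437 = (-1203/602858 - 375*(-7326)) - 3126437 = (-1203/602858 + 2747250) - 3126437 = 1656201639297/602858 - 3126437 = -228595917649/602858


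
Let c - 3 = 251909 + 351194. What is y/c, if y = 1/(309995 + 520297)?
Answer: 1/500754086952 ≈ 1.9970e-12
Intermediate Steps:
c = 603106 (c = 3 + (251909 + 351194) = 3 + 603103 = 603106)
y = 1/830292 ≈ 1.2044e-6
y/c = (1/830292)/603106 = (1/830292)*(1/603106) = 1/500754086952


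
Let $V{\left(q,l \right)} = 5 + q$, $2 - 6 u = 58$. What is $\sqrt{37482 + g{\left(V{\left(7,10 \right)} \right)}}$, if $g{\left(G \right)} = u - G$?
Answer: $\frac{\sqrt{337146}}{3} \approx 193.55$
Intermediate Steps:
$u = - \frac{28}{3}$ ($u = \frac{1}{3} - \frac{29}{3} = - \frac{28}{3} \approx -9.3333$)
$g{\left(G \right)} = - \frac{28}{3} - G$
$\sqrt{37482 + g{\left(V{\left(7,10 \right)} \right)}} = \sqrt{37482 - \frac{64}{3}} = \sqrt{\frac{112382}{3}} = \frac{\sqrt{337146}}{3}$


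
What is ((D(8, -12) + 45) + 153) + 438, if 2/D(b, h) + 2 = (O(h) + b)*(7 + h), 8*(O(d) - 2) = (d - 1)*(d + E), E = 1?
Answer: 719300/1131 ≈ 635.99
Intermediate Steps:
O(d) = 2 + (1 + d)*(-1 + d)/8 (O(d) = 2 + ((d - 1)*(d + 1))/8 = 2 + ((-1 + d)*(1 + d))/8 = 2 + ((1 + d)*(-1 + d))/8 = 2 + (1 + d)*(-1 + d)/8)
D(b, h) = 2/(-2 + (7 + h)*(15/8 + b + h²/8)) (D(b, h) = 2/(-2 + ((15/8 + h²/8) + b)*(7 + h)) = 2/(-2 + (15/8 + b + h²/8)*(7 + h)) = 2/(-2 + (7 + h)*(15/8 + b + h²/8)))
((D(8, -12) + 45) + 153) + 438 = ((16/(89 + 7*(-12)² + 56*8 - 12*(15 + (-12)²) + 8*8*(-12)) + 45) + 153) + 438 = ((16/(89 + 7*144 + 448 - 12*(15 + 144) - 768) + 45) + 153) + 438 = ((16/(89 + 1008 + 448 - 12*159 - 768) + 45) + 153) + 438 = ((16/(89 + 1008 + 448 - 1908 - 768) + 45) + 153) + 438 = ((16/(-1131) + 45) + 153) + 438 = ((16*(-1/1131) + 45) + 153) + 438 = ((-16/1131 + 45) + 153) + 438 = (50879/1131 + 153) + 438 = 223922/1131 + 438 = 719300/1131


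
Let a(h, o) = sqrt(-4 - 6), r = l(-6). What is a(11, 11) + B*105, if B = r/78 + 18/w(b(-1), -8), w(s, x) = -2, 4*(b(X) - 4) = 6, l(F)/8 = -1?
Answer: -12425/13 + I*sqrt(10) ≈ -955.77 + 3.1623*I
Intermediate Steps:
l(F) = -8 (l(F) = 8*(-1) = -8)
b(X) = 11/2 (b(X) = 4 + (1/4)*6 = 4 + 3/2 = 11/2)
r = -8
a(h, o) = I*sqrt(10) (a(h, o) = sqrt(-10) = I*sqrt(10))
B = -355/39 (B = -8/78 + 18/(-2) = -8*1/78 + 18*(-1/2) = -4/39 - 9 = -355/39 ≈ -9.1026)
a(11, 11) + B*105 = I*sqrt(10) - 355/39*105 = I*sqrt(10) - 12425/13 = -12425/13 + I*sqrt(10)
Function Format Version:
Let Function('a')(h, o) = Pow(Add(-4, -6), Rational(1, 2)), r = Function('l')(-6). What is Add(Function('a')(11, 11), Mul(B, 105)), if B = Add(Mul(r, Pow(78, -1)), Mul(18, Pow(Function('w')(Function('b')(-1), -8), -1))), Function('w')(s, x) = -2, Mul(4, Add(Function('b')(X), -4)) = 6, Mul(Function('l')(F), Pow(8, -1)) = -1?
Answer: Add(Rational(-12425, 13), Mul(I, Pow(10, Rational(1, 2)))) ≈ Add(-955.77, Mul(3.1623, I))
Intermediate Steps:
Function('l')(F) = -8 (Function('l')(F) = Mul(8, -1) = -8)
Function('b')(X) = Rational(11, 2) (Function('b')(X) = Add(4, Mul(Rational(1, 4), 6)) = Add(4, Rational(3, 2)) = Rational(11, 2))
r = -8
Function('a')(h, o) = Mul(I, Pow(10, Rational(1, 2))) (Function('a')(h, o) = Pow(-10, Rational(1, 2)) = Mul(I, Pow(10, Rational(1, 2))))
B = Rational(-355, 39) (B = Add(Mul(-8, Pow(78, -1)), Mul(18, Pow(-2, -1))) = Add(Mul(-8, Rational(1, 78)), Mul(18, Rational(-1, 2))) = Add(Rational(-4, 39), -9) = Rational(-355, 39) ≈ -9.1026)
Add(Function('a')(11, 11), Mul(B, 105)) = Add(Mul(I, Pow(10, Rational(1, 2))), Mul(Rational(-355, 39), 105)) = Add(Mul(I, Pow(10, Rational(1, 2))), Rational(-12425, 13)) = Add(Rational(-12425, 13), Mul(I, Pow(10, Rational(1, 2))))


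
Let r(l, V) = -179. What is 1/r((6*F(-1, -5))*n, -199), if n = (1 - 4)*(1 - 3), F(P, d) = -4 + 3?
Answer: -1/179 ≈ -0.0055866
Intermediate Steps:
F(P, d) = -1
n = 6 (n = -3*(-2) = 6)
1/r((6*F(-1, -5))*n, -199) = 1/(-179) = -1/179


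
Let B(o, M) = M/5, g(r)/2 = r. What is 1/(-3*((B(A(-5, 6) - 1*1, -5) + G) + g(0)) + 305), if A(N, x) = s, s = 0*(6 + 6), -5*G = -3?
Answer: 5/1531 ≈ 0.0032658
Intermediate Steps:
G = 3/5 (G = -1/5*(-3) = 3/5 ≈ 0.60000)
s = 0 (s = 0*12 = 0)
g(r) = 2*r
A(N, x) = 0
B(o, M) = M/5 (B(o, M) = M*(1/5) = M/5)
1/(-3*((B(A(-5, 6) - 1*1, -5) + G) + g(0)) + 305) = 1/(-3*(((1/5)*(-5) + 3/5) + 2*0) + 305) = 1/(-3*((-1 + 3/5) + 0) + 305) = 1/(-3*(-2/5 + 0) + 305) = 1/(-3*(-2/5) + 305) = 1/(6/5 + 305) = 1/(1531/5) = 5/1531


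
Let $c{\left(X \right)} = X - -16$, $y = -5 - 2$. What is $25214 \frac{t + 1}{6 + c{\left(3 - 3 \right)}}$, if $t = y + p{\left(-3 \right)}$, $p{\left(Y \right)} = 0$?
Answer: $- \frac{75642}{11} \approx -6876.5$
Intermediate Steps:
$y = -7$
$c{\left(X \right)} = 16 + X$ ($c{\left(X \right)} = X + 16 = 16 + X$)
$t = -7$ ($t = -7 + 0 = -7$)
$25214 \frac{t + 1}{6 + c{\left(3 - 3 \right)}} = 25214 \frac{-7 + 1}{6 + \left(16 + \left(3 - 3\right)\right)} = 25214 \left(- \frac{6}{6 + \left(16 + 0\right)}\right) = 25214 \left(- \frac{6}{6 + 16}\right) = 25214 \left(- \frac{6}{22}\right) = 25214 \left(\left(-6\right) \frac{1}{22}\right) = 25214 \left(- \frac{3}{11}\right) = - \frac{75642}{11}$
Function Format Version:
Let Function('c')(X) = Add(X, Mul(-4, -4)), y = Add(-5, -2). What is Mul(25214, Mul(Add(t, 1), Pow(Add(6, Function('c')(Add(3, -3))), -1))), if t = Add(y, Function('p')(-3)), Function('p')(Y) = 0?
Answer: Rational(-75642, 11) ≈ -6876.5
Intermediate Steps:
y = -7
Function('c')(X) = Add(16, X) (Function('c')(X) = Add(X, 16) = Add(16, X))
t = -7 (t = Add(-7, 0) = -7)
Mul(25214, Mul(Add(t, 1), Pow(Add(6, Function('c')(Add(3, -3))), -1))) = Mul(25214, Mul(Add(-7, 1), Pow(Add(6, Add(16, Add(3, -3))), -1))) = Mul(25214, Mul(-6, Pow(Add(6, Add(16, 0)), -1))) = Mul(25214, Mul(-6, Pow(Add(6, 16), -1))) = Mul(25214, Mul(-6, Pow(22, -1))) = Mul(25214, Mul(-6, Rational(1, 22))) = Mul(25214, Rational(-3, 11)) = Rational(-75642, 11)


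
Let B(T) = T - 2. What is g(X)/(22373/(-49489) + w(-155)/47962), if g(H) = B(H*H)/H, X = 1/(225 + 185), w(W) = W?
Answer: 398999530570091/221548547305 ≈ 1801.0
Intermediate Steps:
B(T) = -2 + T
X = 1/410 ≈ 0.0024390
g(H) = (-2 + H²)/H (g(H) = (-2 + H*H)/H = (-2 + H²)/H)
g(X)/(22373/(-49489) + w(-155)/47962) = (1/410 - 2/1/410)/(22373/(-49489) - 155/47962) = (1/410 - 2*410)/(22373*(-1/49489) - 155*1/47962) = (1/410 - 820)/(-22373/49489 - 155/47962) = -336199/(410*(-1080724621/2373591418)) = -336199/410*(-2373591418/1080724621) = 398999530570091/221548547305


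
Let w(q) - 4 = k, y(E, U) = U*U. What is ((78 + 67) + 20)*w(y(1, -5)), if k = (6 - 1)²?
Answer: 4785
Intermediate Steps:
y(E, U) = U²
k = 25 (k = 5² = 25)
w(q) = 29 (w(q) = 4 + 25 = 29)
((78 + 67) + 20)*w(y(1, -5)) = ((78 + 67) + 20)*29 = (145 + 20)*29 = 165*29 = 4785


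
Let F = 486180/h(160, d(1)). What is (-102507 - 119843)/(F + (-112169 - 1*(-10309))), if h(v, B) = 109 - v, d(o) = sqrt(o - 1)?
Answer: 377995/189368 ≈ 1.9961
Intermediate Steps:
d(o) = sqrt(-1 + o)
F = -162060/17 (F = 486180/(109 - 1*160) = 486180/(109 - 160) = 486180/(-51) = 486180*(-1/51) = -162060/17 ≈ -9532.9)
(-102507 - 119843)/(F + (-112169 - 1*(-10309))) = (-102507 - 119843)/(-162060/17 + (-112169 - 1*(-10309))) = -222350/(-162060/17 + (-112169 + 10309)) = -222350/(-162060/17 - 101860) = -222350/(-1893680/17) = -222350*(-17/1893680) = 377995/189368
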